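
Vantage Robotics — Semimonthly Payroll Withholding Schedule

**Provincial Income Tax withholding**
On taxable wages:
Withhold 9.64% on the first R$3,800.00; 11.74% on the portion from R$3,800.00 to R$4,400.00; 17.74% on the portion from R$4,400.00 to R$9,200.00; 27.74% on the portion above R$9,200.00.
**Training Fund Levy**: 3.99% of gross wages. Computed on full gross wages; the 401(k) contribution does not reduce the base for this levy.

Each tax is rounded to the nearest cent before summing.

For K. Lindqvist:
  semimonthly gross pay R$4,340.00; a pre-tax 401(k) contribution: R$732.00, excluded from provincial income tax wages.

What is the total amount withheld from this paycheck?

Provincial Income Tax: taxable = R$4,340.00 − R$732.00 = R$3,608.00
  9.64% × R$3,608.00 = R$347.81
Training Fund Levy: 3.99% × R$4,340.00 = R$173.17
Total: R$347.81 + R$173.17 = R$520.98

R$520.98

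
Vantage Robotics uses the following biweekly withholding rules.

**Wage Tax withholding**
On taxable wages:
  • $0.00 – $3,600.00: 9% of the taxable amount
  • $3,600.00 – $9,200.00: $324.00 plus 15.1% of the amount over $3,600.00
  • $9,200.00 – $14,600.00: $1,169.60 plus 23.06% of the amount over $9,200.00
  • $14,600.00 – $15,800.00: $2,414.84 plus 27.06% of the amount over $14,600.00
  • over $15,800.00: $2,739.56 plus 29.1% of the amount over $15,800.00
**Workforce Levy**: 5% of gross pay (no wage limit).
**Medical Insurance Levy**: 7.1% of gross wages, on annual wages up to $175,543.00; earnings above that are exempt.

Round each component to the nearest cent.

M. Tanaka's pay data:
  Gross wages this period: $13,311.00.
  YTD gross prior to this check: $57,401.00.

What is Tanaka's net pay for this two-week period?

Wage Tax: taxable = $13,311.00
  $1,169.60 + 23.06% × ($13,311.00 − $9,200.00) = $1,169.60 + 23.06% × $4,111.00 = $2,117.60
Workforce Levy: 5% × $13,311.00 = $665.55
Medical Insurance Levy: 7.1% × $13,311.00 = $945.08
Total withheld: $2,117.60 + $665.55 + $945.08 = $3,728.23
Net pay: $13,311.00 − $3,728.23 = $9,582.77

$9,582.77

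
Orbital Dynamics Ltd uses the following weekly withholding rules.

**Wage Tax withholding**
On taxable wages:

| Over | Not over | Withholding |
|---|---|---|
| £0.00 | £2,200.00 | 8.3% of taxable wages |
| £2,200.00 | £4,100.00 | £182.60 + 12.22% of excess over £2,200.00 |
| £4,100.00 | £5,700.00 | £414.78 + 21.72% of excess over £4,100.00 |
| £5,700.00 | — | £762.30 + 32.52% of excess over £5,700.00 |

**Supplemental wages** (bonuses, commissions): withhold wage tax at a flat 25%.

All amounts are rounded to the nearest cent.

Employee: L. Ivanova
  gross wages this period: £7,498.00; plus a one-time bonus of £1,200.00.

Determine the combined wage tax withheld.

Wage Tax: taxable = £7,498.00
  £762.30 + 32.52% × (£7,498.00 − £5,700.00) = £762.30 + 32.52% × £1,798.00 = £1,347.01
Supplemental (25% flat on bonus): 25% × £1,200.00 = £300.00
Total wage tax: £1,347.01 + £300.00 = £1,647.01

£1,647.01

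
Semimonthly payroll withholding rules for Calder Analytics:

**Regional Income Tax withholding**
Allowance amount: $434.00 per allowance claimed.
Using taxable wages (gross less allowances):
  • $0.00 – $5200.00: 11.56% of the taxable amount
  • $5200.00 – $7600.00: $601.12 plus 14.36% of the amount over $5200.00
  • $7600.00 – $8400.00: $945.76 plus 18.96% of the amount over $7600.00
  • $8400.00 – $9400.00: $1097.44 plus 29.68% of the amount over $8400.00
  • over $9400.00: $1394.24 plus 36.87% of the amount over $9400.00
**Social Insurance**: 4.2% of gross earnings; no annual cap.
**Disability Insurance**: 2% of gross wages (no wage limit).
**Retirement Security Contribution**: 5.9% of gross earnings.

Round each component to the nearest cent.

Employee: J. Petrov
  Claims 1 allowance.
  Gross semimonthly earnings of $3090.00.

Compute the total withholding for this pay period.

$680.92

Regional Income Tax: taxable = $3090.00 − 1×$434.00 = $2656.00
  11.56% × $2656.00 = $307.03
Social Insurance: 4.2% × $3090.00 = $129.78
Disability Insurance: 2% × $3090.00 = $61.80
Retirement Security Contribution: 5.9% × $3090.00 = $182.31
Total: $307.03 + $129.78 + $61.80 + $182.31 = $680.92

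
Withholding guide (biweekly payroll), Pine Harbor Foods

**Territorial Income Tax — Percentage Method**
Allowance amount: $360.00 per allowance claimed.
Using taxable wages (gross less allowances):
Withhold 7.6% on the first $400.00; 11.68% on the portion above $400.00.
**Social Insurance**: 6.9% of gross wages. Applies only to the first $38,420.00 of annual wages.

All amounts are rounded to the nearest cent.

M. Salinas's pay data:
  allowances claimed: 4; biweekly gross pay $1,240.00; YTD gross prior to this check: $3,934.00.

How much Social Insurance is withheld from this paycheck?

Social Insurance: 6.9% × $1,240.00 = $85.56

$85.56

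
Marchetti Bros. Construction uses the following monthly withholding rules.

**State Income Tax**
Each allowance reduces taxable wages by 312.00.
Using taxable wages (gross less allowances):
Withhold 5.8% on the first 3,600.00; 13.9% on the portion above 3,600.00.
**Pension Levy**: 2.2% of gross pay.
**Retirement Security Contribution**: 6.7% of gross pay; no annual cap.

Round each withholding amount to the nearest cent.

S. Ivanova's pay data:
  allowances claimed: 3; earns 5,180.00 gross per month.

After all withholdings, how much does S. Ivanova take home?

State Income Tax: taxable = 5,180.00 − 3×312.00 = 4,244.00
  208.80 + 13.9% × (4,244.00 − 3,600.00) = 208.80 + 13.9% × 644.00 = 298.32
Pension Levy: 2.2% × 5,180.00 = 113.96
Retirement Security Contribution: 6.7% × 5,180.00 = 347.06
Total withheld: 298.32 + 113.96 + 347.06 = 759.34
Net pay: 5,180.00 − 759.34 = 4,420.66

4,420.66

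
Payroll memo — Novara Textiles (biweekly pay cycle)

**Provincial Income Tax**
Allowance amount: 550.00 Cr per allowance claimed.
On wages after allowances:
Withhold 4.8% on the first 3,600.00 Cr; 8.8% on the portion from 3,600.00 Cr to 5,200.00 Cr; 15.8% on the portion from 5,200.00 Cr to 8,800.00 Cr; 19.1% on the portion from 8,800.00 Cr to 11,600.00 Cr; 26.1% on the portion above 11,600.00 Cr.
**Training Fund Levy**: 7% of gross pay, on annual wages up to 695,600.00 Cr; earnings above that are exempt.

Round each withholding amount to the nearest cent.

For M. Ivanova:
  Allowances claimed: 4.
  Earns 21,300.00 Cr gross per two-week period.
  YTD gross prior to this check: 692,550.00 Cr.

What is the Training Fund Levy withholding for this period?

Training Fund Levy: cap 695,600.00 Cr − YTD 692,550.00 Cr = 3,050.00 Cr subject; 7% × 3,050.00 Cr = 213.50 Cr

213.50 Cr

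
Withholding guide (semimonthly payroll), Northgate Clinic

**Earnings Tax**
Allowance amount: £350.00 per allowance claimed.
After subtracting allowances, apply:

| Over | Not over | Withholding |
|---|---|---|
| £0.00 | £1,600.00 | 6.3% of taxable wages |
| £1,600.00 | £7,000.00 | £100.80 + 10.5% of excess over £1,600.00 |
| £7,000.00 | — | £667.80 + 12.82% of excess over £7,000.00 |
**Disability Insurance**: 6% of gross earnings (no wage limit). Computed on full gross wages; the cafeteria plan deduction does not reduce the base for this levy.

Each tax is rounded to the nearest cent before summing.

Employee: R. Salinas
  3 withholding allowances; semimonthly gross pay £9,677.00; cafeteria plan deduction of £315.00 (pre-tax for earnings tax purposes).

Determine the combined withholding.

£1,416.62

Earnings Tax: taxable = £9,677.00 − £315.00 − 3×£350.00 = £8,312.00
  £667.80 + 12.82% × (£8,312.00 − £7,000.00) = £667.80 + 12.82% × £1,312.00 = £836.00
Disability Insurance: 6% × £9,677.00 = £580.62
Total: £836.00 + £580.62 = £1,416.62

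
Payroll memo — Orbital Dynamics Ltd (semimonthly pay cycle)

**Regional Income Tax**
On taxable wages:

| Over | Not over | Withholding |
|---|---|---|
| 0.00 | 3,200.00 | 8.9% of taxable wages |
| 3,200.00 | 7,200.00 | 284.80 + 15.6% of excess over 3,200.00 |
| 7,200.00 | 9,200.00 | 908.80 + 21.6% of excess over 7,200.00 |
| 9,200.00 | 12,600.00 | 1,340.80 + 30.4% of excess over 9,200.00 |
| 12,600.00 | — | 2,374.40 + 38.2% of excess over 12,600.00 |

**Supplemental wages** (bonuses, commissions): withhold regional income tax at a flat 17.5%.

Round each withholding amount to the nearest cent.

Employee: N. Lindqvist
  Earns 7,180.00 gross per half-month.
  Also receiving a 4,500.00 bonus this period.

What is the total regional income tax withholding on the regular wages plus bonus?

Regional Income Tax: taxable = 7,180.00
  284.80 + 15.6% × (7,180.00 − 3,200.00) = 284.80 + 15.6% × 3,980.00 = 905.68
Supplemental (17.5% flat on bonus): 17.5% × 4,500.00 = 787.50
Total regional income tax: 905.68 + 787.50 = 1,693.18

1,693.18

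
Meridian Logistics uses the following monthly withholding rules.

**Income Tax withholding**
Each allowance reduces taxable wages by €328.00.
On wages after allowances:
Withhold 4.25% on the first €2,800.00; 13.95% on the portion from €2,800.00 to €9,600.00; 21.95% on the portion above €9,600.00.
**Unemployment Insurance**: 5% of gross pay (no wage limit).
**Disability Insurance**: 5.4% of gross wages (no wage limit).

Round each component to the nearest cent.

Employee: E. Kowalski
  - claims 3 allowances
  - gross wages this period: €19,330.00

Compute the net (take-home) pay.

Income Tax: taxable = €19,330.00 − 3×€328.00 = €18,346.00
  €1,067.60 + 21.95% × (€18,346.00 − €9,600.00) = €1,067.60 + 21.95% × €8,746.00 = €2,987.35
Unemployment Insurance: 5% × €19,330.00 = €966.50
Disability Insurance: 5.4% × €19,330.00 = €1,043.82
Total withheld: €2,987.35 + €966.50 + €1,043.82 = €4,997.67
Net pay: €19,330.00 − €4,997.67 = €14,332.33

€14,332.33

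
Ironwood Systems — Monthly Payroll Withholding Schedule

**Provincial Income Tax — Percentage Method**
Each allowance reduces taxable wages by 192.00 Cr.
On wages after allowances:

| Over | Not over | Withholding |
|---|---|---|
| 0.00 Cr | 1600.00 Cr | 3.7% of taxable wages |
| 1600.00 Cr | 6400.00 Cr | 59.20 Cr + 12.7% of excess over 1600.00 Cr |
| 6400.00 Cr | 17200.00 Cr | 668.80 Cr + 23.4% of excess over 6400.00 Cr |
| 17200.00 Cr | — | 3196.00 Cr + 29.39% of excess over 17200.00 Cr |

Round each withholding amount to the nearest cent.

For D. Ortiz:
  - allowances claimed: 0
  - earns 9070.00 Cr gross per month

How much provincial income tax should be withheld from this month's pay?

1293.58 Cr

Provincial Income Tax: taxable = 9070.00 Cr
  668.80 Cr + 23.4% × (9070.00 Cr − 6400.00 Cr) = 668.80 Cr + 23.4% × 2670.00 Cr = 1293.58 Cr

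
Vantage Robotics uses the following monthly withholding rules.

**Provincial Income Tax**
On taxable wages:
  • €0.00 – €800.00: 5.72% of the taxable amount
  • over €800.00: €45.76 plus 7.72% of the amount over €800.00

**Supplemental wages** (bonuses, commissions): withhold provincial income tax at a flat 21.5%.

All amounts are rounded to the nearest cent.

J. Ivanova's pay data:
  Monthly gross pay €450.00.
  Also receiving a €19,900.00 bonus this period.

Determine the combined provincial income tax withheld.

€4,304.24

Provincial Income Tax: taxable = €450.00
  5.72% × €450.00 = €25.74
Supplemental (21.5% flat on bonus): 21.5% × €19,900.00 = €4,278.50
Total provincial income tax: €25.74 + €4,278.50 = €4,304.24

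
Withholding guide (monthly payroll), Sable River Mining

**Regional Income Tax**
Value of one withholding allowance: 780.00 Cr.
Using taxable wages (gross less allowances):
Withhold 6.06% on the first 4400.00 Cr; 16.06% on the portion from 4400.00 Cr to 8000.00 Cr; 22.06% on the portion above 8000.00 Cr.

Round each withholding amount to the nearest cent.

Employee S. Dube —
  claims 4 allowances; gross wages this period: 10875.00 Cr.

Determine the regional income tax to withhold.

805.45 Cr

Regional Income Tax: taxable = 10875.00 Cr − 4×780.00 Cr = 7755.00 Cr
  266.64 Cr + 16.06% × (7755.00 Cr − 4400.00 Cr) = 266.64 Cr + 16.06% × 3355.00 Cr = 805.45 Cr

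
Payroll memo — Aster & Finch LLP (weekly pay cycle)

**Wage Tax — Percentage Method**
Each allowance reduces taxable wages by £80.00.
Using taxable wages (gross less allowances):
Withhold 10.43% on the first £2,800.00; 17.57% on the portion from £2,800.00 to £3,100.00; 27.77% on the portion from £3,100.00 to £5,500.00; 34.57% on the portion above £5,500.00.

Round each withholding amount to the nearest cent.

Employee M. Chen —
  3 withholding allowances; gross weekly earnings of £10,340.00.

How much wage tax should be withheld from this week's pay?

£2,601.45

Wage Tax: taxable = £10,340.00 − 3×£80.00 = £10,100.00
  £1,011.23 + 34.57% × (£10,100.00 − £5,500.00) = £1,011.23 + 34.57% × £4,600.00 = £2,601.45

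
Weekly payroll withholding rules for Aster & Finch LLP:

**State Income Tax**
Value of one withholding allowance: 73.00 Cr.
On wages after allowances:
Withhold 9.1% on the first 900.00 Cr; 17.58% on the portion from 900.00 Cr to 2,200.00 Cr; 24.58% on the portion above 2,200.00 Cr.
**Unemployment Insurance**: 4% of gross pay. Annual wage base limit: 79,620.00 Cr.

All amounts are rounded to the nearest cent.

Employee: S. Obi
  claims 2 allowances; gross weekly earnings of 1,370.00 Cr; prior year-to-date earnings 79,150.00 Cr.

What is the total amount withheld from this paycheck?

157.66 Cr

State Income Tax: taxable = 1,370.00 Cr − 2×73.00 Cr = 1,224.00 Cr
  81.90 Cr + 17.58% × (1,224.00 Cr − 900.00 Cr) = 81.90 Cr + 17.58% × 324.00 Cr = 138.86 Cr
Unemployment Insurance: cap 79,620.00 Cr − YTD 79,150.00 Cr = 470.00 Cr subject; 4% × 470.00 Cr = 18.80 Cr
Total: 138.86 Cr + 18.80 Cr = 157.66 Cr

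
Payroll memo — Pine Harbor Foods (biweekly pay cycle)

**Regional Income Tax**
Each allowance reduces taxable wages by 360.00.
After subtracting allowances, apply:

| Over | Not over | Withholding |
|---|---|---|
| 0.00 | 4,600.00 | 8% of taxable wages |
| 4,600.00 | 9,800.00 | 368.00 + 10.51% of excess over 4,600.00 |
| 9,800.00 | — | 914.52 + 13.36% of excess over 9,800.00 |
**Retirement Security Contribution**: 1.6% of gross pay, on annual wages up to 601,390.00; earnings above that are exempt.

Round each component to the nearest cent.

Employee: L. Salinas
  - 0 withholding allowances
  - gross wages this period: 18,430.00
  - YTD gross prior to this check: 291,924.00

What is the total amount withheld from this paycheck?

Regional Income Tax: taxable = 18,430.00
  914.52 + 13.36% × (18,430.00 − 9,800.00) = 914.52 + 13.36% × 8,630.00 = 2,067.49
Retirement Security Contribution: 1.6% × 18,430.00 = 294.88
Total: 2,067.49 + 294.88 = 2,362.37

2,362.37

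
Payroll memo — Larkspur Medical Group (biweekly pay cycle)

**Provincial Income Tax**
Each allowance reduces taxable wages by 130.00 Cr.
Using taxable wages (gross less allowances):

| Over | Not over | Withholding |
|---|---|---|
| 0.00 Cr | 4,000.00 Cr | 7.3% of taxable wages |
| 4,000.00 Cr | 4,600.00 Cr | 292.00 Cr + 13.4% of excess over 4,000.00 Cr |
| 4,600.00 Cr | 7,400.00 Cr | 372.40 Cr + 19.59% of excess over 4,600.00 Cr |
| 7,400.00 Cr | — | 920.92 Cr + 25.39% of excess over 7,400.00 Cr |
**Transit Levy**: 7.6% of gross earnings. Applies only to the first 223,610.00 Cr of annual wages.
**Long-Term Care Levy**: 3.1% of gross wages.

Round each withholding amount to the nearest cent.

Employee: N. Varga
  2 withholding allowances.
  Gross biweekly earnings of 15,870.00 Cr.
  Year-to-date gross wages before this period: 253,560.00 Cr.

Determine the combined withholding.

Provincial Income Tax: taxable = 15,870.00 Cr − 2×130.00 Cr = 15,610.00 Cr
  920.92 Cr + 25.39% × (15,610.00 Cr − 7,400.00 Cr) = 920.92 Cr + 25.39% × 8,210.00 Cr = 3,005.44 Cr
Transit Levy: YTD 253,560.00 Cr ≥ cap 223,610.00 Cr → 0.00 Cr
Long-Term Care Levy: 3.1% × 15,870.00 Cr = 491.97 Cr
Total: 3,005.44 Cr + 0.00 Cr + 491.97 Cr = 3,497.41 Cr

3,497.41 Cr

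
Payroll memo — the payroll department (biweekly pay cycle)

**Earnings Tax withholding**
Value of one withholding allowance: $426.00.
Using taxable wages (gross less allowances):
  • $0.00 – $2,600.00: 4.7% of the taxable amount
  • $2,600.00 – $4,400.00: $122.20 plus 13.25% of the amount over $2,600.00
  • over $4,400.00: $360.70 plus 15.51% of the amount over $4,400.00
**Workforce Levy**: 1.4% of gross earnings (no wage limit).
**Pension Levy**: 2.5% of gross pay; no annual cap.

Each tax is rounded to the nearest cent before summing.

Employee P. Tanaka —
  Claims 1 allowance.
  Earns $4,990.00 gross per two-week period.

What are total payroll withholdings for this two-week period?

$580.75

Earnings Tax: taxable = $4,990.00 − 1×$426.00 = $4,564.00
  $360.70 + 15.51% × ($4,564.00 − $4,400.00) = $360.70 + 15.51% × $164.00 = $386.14
Workforce Levy: 1.4% × $4,990.00 = $69.86
Pension Levy: 2.5% × $4,990.00 = $124.75
Total: $386.14 + $69.86 + $124.75 = $580.75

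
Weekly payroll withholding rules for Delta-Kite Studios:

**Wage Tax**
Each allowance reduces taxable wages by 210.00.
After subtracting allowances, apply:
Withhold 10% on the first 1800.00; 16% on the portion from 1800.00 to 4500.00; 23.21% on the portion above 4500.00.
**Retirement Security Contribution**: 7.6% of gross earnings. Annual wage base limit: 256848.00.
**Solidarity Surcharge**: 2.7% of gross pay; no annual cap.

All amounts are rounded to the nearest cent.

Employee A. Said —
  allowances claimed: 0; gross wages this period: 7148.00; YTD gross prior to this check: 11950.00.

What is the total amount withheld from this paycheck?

1962.85

Wage Tax: taxable = 7148.00
  612.00 + 23.21% × (7148.00 − 4500.00) = 612.00 + 23.21% × 2648.00 = 1226.60
Retirement Security Contribution: 7.6% × 7148.00 = 543.25
Solidarity Surcharge: 2.7% × 7148.00 = 193.00
Total: 1226.60 + 543.25 + 193.00 = 1962.85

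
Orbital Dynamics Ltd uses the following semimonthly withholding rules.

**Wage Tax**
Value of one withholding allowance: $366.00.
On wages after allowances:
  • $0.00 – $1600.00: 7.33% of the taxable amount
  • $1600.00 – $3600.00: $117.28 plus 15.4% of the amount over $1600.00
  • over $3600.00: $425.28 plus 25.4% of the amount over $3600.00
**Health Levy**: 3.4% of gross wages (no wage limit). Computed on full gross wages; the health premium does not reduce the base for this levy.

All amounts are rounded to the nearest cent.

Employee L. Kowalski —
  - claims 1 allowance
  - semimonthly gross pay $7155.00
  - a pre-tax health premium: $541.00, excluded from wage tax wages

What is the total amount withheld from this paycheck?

$1341.14

Wage Tax: taxable = $7155.00 − $541.00 − 1×$366.00 = $6248.00
  $425.28 + 25.4% × ($6248.00 − $3600.00) = $425.28 + 25.4% × $2648.00 = $1097.87
Health Levy: 3.4% × $7155.00 = $243.27
Total: $1097.87 + $243.27 = $1341.14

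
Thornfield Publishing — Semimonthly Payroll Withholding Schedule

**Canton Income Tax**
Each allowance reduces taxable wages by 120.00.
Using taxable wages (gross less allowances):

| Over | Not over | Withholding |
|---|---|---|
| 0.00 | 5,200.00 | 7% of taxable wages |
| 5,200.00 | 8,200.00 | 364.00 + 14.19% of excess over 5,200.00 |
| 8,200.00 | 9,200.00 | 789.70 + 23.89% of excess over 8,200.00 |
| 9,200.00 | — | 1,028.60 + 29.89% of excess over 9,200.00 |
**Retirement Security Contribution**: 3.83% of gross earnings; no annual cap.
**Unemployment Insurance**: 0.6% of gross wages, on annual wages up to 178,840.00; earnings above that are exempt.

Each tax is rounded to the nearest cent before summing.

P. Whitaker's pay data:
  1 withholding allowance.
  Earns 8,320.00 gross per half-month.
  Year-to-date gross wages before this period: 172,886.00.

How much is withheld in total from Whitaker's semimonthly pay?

1,144.08

Canton Income Tax: taxable = 8,320.00 − 1×120.00 = 8,200.00
  364.00 + 14.19% × (8,200.00 − 5,200.00) = 364.00 + 14.19% × 3,000.00 = 789.70
Retirement Security Contribution: 3.83% × 8,320.00 = 318.66
Unemployment Insurance: cap 178,840.00 − YTD 172,886.00 = 5,954.00 subject; 0.6% × 5,954.00 = 35.72
Total: 789.70 + 318.66 + 35.72 = 1,144.08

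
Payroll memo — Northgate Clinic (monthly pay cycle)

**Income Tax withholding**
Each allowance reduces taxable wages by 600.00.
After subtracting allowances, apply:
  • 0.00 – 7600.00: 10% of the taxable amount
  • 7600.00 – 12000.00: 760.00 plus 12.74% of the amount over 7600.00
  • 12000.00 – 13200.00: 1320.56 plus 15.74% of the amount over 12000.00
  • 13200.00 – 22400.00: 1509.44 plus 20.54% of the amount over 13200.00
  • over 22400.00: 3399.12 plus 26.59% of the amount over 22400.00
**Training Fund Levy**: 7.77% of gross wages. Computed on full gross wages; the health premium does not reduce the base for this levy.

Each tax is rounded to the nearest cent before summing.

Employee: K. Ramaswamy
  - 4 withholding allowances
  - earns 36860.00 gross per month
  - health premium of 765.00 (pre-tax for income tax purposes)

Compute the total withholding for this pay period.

9266.48

Income Tax: taxable = 36860.00 − 765.00 − 4×600.00 = 33695.00
  3399.12 + 26.59% × (33695.00 − 22400.00) = 3399.12 + 26.59% × 11295.00 = 6402.46
Training Fund Levy: 7.77% × 36860.00 = 2864.02
Total: 6402.46 + 2864.02 = 9266.48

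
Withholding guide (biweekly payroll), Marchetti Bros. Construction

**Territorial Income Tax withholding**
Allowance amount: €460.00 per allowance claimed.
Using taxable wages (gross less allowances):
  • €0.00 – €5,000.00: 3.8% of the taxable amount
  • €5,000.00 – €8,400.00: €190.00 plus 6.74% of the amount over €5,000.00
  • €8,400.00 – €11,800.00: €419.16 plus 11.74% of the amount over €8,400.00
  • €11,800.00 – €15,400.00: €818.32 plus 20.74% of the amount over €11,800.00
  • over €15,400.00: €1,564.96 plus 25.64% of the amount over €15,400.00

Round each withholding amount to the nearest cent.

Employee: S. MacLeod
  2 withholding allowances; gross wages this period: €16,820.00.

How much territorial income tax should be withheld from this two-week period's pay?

Territorial Income Tax: taxable = €16,820.00 − 2×€460.00 = €15,900.00
  €1,564.96 + 25.64% × (€15,900.00 − €15,400.00) = €1,564.96 + 25.64% × €500.00 = €1,693.16

€1,693.16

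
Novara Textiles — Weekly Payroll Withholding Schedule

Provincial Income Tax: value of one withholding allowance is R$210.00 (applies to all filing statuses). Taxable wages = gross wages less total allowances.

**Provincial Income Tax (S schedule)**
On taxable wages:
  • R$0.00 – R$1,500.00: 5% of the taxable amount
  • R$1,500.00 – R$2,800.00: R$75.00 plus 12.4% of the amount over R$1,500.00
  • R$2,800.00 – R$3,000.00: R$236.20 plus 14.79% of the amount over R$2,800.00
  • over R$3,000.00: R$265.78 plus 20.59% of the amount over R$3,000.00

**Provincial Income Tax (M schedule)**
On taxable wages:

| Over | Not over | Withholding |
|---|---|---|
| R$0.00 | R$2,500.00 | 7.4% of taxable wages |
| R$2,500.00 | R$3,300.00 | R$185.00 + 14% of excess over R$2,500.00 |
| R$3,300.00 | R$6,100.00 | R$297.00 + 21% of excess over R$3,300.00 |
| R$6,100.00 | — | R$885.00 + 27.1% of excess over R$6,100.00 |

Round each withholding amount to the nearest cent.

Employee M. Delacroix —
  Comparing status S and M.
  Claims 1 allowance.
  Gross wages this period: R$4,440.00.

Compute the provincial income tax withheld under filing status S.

R$519.04

Provincial Income Tax (S): taxable = R$4,440.00 − 1×R$210.00 = R$4,230.00
  R$265.78 + 20.59% × (R$4,230.00 − R$3,000.00) = R$265.78 + 20.59% × R$1,230.00 = R$519.04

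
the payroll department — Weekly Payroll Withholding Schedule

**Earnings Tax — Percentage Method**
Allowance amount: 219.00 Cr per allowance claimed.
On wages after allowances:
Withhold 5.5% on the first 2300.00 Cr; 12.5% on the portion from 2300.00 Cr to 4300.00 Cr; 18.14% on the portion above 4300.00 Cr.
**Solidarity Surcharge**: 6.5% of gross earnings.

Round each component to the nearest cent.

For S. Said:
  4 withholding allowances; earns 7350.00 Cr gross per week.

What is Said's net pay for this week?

Earnings Tax: taxable = 7350.00 Cr − 4×219.00 Cr = 6474.00 Cr
  376.50 Cr + 18.14% × (6474.00 Cr − 4300.00 Cr) = 376.50 Cr + 18.14% × 2174.00 Cr = 770.86 Cr
Solidarity Surcharge: 6.5% × 7350.00 Cr = 477.75 Cr
Total withheld: 770.86 Cr + 477.75 Cr = 1248.61 Cr
Net pay: 7350.00 Cr − 1248.61 Cr = 6101.39 Cr

6101.39 Cr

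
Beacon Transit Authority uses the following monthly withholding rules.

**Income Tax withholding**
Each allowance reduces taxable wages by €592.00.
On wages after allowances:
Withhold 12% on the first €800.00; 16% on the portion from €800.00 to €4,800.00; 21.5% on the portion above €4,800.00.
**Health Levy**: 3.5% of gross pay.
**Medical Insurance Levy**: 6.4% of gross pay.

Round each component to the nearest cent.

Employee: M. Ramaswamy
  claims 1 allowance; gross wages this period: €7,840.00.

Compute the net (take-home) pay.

€5,801.52

Income Tax: taxable = €7,840.00 − 1×€592.00 = €7,248.00
  €736.00 + 21.5% × (€7,248.00 − €4,800.00) = €736.00 + 21.5% × €2,448.00 = €1,262.32
Health Levy: 3.5% × €7,840.00 = €274.40
Medical Insurance Levy: 6.4% × €7,840.00 = €501.76
Total withheld: €1,262.32 + €274.40 + €501.76 = €2,038.48
Net pay: €7,840.00 − €2,038.48 = €5,801.52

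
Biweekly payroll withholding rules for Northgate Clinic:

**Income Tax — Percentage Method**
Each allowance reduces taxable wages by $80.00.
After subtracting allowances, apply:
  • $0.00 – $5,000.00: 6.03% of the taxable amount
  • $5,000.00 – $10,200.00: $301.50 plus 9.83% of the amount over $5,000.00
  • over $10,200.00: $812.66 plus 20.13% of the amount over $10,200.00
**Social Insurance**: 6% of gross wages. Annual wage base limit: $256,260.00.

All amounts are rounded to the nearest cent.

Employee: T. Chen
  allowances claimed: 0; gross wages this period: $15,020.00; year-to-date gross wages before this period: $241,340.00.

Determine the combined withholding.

$2,678.13

Income Tax: taxable = $15,020.00
  $812.66 + 20.13% × ($15,020.00 − $10,200.00) = $812.66 + 20.13% × $4,820.00 = $1,782.93
Social Insurance: cap $256,260.00 − YTD $241,340.00 = $14,920.00 subject; 6% × $14,920.00 = $895.20
Total: $1,782.93 + $895.20 = $2,678.13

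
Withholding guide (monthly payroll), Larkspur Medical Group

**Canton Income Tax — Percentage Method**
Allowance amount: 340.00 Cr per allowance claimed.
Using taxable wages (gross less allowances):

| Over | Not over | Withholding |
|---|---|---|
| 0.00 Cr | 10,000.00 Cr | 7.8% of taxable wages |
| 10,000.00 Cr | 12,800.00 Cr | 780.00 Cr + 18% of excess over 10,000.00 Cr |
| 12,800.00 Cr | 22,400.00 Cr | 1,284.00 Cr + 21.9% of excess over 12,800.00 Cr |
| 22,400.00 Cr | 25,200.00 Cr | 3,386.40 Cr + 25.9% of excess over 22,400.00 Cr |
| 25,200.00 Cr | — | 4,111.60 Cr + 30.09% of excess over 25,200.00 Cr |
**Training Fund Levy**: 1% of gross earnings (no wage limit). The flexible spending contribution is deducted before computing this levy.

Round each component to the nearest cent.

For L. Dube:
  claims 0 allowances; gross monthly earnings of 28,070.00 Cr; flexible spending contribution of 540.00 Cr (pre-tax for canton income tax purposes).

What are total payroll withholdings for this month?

Canton Income Tax: taxable = 28,070.00 Cr − 540.00 Cr = 27,530.00 Cr
  4,111.60 Cr + 30.09% × (27,530.00 Cr − 25,200.00 Cr) = 4,111.60 Cr + 30.09% × 2,330.00 Cr = 4,812.70 Cr
Training Fund Levy: 1% × 27,530.00 Cr = 275.30 Cr
Total: 4,812.70 Cr + 275.30 Cr = 5,088.00 Cr

5,088.00 Cr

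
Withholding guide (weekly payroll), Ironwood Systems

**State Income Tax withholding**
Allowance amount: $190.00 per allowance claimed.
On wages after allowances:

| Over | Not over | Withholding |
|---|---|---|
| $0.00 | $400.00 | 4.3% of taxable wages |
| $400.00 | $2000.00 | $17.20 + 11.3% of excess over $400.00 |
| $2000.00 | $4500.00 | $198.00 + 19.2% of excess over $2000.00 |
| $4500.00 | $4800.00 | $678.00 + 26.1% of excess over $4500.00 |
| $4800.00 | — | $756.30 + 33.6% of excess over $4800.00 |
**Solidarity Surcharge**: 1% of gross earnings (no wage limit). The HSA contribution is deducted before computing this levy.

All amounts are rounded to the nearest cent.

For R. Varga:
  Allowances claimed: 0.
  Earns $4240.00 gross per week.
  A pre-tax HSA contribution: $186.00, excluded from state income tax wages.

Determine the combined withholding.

State Income Tax: taxable = $4240.00 − $186.00 = $4054.00
  $198.00 + 19.2% × ($4054.00 − $2000.00) = $198.00 + 19.2% × $2054.00 = $592.37
Solidarity Surcharge: 1% × $4054.00 = $40.54
Total: $592.37 + $40.54 = $632.91

$632.91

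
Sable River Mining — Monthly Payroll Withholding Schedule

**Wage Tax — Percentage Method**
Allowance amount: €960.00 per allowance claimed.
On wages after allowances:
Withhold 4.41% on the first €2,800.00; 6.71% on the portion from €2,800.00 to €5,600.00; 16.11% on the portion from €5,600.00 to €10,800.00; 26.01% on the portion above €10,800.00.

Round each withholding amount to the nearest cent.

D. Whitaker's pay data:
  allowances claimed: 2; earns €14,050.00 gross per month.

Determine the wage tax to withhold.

Wage Tax: taxable = €14,050.00 − 2×€960.00 = €12,130.00
  €1,149.08 + 26.01% × (€12,130.00 − €10,800.00) = €1,149.08 + 26.01% × €1,330.00 = €1,495.01

€1,495.01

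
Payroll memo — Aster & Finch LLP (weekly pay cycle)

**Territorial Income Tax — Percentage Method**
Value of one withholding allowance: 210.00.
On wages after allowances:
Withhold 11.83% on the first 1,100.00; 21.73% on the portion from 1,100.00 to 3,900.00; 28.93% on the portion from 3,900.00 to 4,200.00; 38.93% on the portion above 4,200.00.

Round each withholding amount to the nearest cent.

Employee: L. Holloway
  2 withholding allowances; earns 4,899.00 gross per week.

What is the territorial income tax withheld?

933.97

Territorial Income Tax: taxable = 4,899.00 − 2×210.00 = 4,479.00
  825.36 + 38.93% × (4,479.00 − 4,200.00) = 825.36 + 38.93% × 279.00 = 933.97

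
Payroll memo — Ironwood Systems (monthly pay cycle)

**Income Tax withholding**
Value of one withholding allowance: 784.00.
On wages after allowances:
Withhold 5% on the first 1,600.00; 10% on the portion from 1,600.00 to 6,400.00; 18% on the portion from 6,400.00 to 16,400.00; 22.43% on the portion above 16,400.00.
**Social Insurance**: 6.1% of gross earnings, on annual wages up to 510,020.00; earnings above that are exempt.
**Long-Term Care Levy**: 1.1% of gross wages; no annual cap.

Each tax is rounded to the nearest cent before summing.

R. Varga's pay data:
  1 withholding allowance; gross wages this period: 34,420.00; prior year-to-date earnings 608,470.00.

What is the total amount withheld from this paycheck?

6,604.65

Income Tax: taxable = 34,420.00 − 1×784.00 = 33,636.00
  2,360.00 + 22.43% × (33,636.00 − 16,400.00) = 2,360.00 + 22.43% × 17,236.00 = 6,226.03
Social Insurance: YTD 608,470.00 ≥ cap 510,020.00 → 0.00
Long-Term Care Levy: 1.1% × 34,420.00 = 378.62
Total: 6,226.03 + 0.00 + 378.62 = 6,604.65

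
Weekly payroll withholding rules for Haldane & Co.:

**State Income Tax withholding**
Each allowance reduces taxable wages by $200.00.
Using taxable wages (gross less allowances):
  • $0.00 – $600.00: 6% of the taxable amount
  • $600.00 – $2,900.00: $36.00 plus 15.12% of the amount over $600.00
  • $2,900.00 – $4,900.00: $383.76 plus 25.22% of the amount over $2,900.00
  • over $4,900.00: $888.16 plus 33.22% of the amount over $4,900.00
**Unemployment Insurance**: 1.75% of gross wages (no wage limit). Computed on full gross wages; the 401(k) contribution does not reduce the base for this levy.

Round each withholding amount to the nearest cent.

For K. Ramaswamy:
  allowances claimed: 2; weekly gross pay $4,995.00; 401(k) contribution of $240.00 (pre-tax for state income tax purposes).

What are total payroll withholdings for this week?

$838.12

State Income Tax: taxable = $4,995.00 − $240.00 − 2×$200.00 = $4,355.00
  $383.76 + 25.22% × ($4,355.00 − $2,900.00) = $383.76 + 25.22% × $1,455.00 = $750.71
Unemployment Insurance: 1.75% × $4,995.00 = $87.41
Total: $750.71 + $87.41 = $838.12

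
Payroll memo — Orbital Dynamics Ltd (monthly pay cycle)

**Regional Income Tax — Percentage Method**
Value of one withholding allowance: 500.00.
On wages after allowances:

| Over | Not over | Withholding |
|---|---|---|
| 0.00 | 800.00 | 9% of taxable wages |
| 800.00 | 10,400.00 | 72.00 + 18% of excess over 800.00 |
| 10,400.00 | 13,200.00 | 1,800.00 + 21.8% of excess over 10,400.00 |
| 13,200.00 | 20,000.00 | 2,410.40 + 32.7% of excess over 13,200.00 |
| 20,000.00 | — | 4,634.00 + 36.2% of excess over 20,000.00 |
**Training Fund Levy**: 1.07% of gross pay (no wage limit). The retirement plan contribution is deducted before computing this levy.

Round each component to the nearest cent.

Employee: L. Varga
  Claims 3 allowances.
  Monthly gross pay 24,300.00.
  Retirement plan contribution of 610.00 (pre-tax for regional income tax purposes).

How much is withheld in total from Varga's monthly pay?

Regional Income Tax: taxable = 24,300.00 − 610.00 − 3×500.00 = 22,190.00
  4,634.00 + 36.2% × (22,190.00 − 20,000.00) = 4,634.00 + 36.2% × 2,190.00 = 5,426.78
Training Fund Levy: 1.07% × 23,690.00 = 253.48
Total: 5,426.78 + 253.48 = 5,680.26

5,680.26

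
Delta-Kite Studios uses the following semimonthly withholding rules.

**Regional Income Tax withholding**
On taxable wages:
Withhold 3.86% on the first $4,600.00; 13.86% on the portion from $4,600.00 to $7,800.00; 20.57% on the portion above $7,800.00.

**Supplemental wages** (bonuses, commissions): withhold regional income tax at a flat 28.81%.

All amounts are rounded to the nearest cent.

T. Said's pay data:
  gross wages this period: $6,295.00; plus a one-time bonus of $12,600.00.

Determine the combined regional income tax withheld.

Regional Income Tax: taxable = $6,295.00
  $177.56 + 13.86% × ($6,295.00 − $4,600.00) = $177.56 + 13.86% × $1,695.00 = $412.49
Supplemental (28.81% flat on bonus): 28.81% × $12,600.00 = $3,630.06
Total regional income tax: $412.49 + $3,630.06 = $4,042.55

$4,042.55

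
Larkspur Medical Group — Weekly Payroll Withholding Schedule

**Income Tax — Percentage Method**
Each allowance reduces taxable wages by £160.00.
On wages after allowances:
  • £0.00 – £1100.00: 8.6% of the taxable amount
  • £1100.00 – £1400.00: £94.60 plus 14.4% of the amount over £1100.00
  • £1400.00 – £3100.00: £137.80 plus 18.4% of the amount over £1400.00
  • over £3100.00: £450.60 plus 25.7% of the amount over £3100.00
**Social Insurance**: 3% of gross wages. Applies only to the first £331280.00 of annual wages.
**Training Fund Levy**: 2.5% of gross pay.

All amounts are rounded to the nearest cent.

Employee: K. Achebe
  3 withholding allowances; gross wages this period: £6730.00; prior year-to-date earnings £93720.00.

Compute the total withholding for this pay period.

£1630.30

Income Tax: taxable = £6730.00 − 3×£160.00 = £6250.00
  £450.60 + 25.7% × (£6250.00 − £3100.00) = £450.60 + 25.7% × £3150.00 = £1260.15
Social Insurance: 3% × £6730.00 = £201.90
Training Fund Levy: 2.5% × £6730.00 = £168.25
Total: £1260.15 + £201.90 + £168.25 = £1630.30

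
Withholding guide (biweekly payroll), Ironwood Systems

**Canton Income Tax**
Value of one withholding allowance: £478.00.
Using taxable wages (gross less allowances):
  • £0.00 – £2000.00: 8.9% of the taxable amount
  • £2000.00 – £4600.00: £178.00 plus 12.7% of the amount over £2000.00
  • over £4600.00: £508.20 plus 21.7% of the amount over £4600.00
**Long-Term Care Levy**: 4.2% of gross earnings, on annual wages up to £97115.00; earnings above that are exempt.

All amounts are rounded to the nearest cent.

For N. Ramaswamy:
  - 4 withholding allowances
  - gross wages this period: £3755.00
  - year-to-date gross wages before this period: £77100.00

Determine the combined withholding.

Canton Income Tax: taxable = £3755.00 − 4×£478.00 = £1843.00
  8.9% × £1843.00 = £164.03
Long-Term Care Levy: 4.2% × £3755.00 = £157.71
Total: £164.03 + £157.71 = £321.74

£321.74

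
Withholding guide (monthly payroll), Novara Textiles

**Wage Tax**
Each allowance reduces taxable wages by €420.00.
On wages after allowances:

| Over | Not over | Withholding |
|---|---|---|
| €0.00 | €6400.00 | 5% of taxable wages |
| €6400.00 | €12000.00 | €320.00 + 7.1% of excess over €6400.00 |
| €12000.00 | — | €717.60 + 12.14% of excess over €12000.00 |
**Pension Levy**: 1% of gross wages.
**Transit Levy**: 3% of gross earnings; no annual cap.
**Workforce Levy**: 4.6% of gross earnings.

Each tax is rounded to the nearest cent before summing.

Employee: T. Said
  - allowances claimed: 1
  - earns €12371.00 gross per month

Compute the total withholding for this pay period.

Wage Tax: taxable = €12371.00 − 1×€420.00 = €11951.00
  €320.00 + 7.1% × (€11951.00 − €6400.00) = €320.00 + 7.1% × €5551.00 = €714.12
Pension Levy: 1% × €12371.00 = €123.71
Transit Levy: 3% × €12371.00 = €371.13
Workforce Levy: 4.6% × €12371.00 = €569.07
Total: €714.12 + €123.71 + €371.13 + €569.07 = €1778.03

€1778.03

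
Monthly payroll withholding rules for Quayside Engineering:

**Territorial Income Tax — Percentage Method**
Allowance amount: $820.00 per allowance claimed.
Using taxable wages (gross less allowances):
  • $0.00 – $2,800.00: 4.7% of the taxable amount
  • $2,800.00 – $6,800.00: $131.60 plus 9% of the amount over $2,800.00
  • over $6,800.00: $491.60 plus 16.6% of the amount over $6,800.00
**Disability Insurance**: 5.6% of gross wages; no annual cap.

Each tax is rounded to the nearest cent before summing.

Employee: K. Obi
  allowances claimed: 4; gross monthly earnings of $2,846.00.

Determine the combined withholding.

$159.38

Territorial Income Tax: taxable = $2,846.00 − 4×$820.00 = $-434.00
  Taxable ≤ 0 → $0.00
Disability Insurance: 5.6% × $2,846.00 = $159.38
Total: $0.00 + $159.38 = $159.38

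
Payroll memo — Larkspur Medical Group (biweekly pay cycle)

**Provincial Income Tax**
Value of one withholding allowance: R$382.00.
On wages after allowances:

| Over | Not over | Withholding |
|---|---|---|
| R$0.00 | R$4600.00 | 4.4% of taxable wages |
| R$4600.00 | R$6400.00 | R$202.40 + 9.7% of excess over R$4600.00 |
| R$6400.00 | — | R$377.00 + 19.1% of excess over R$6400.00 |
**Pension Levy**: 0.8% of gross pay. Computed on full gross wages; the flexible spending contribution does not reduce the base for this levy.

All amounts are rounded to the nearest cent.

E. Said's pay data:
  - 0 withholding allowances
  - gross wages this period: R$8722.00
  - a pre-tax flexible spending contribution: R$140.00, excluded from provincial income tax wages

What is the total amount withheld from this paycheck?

Provincial Income Tax: taxable = R$8722.00 − R$140.00 = R$8582.00
  R$377.00 + 19.1% × (R$8582.00 − R$6400.00) = R$377.00 + 19.1% × R$2182.00 = R$793.76
Pension Levy: 0.8% × R$8722.00 = R$69.78
Total: R$793.76 + R$69.78 = R$863.54

R$863.54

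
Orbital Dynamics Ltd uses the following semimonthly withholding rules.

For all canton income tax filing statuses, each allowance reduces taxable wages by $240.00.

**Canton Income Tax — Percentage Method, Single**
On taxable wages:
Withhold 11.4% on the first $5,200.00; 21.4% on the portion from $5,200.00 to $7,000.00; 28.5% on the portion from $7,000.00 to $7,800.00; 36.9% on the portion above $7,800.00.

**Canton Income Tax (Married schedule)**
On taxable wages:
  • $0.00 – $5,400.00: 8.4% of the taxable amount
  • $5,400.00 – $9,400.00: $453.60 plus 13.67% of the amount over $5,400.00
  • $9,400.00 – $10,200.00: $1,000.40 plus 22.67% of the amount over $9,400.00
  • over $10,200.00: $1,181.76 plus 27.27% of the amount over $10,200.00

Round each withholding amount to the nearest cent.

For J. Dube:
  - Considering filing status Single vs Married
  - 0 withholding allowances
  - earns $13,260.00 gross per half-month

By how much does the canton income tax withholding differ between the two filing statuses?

Canton Income Tax (Single): taxable = $13,260.00
  $1,206.00 + 36.9% × ($13,260.00 − $7,800.00) = $1,206.00 + 36.9% × $5,460.00 = $3,220.74
Canton Income Tax (Married): taxable = $13,260.00
  $1,181.76 + 27.27% × ($13,260.00 − $10,200.00) = $1,181.76 + 27.27% × $3,060.00 = $2,016.22
Difference: |$3,220.74 − $2,016.22| = $1,204.52 (higher under Single)

$1,204.52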